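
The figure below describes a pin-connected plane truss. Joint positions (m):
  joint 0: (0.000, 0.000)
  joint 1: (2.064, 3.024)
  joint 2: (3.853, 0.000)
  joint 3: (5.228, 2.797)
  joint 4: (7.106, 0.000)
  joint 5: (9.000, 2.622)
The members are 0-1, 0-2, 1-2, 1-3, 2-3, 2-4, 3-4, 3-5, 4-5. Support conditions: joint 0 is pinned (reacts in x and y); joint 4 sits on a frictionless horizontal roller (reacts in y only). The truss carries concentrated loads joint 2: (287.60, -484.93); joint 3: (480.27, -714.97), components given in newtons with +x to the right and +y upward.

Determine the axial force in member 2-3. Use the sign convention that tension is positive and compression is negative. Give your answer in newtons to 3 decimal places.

269.481

N=6 nodes, M=9 members, R=3 reactions → 2N=12, M+R=12
member 0 (0-1): L=3.6612, (cx,cy)=(0.5637,0.8259)
member 1 (0-2): L=3.8530, (cx,cy)=(1.0000,0.0000)
member 2 (1-2): L=3.5136, (cx,cy)=(0.5092,-0.8607)
member 3 (1-3): L=3.1721, (cx,cy)=(0.9974,-0.0716)
member 4 (2-3): L=3.1167, (cx,cy)=(0.4412,0.8974)
member 5 (2-4): L=3.2530, (cx,cy)=(1.0000,0.0000)
member 6 (3-4): L=3.3690, (cx,cy)=(0.5574,-0.8302)
member 7 (3-5): L=3.7761, (cx,cy)=(0.9989,-0.0463)
member 8 (4-5): L=3.2345, (cx,cy)=(0.5856,0.8106)
solve A·x = −loads:
  F[0-1] = -268.6696 N (compression)
  F[0-2] = +919.3308 N (tension)
  F[1-2] = +282.4464 N (tension)
  F[1-3] = -296.0331 N (compression)
  F[2-3] = +269.4806 N (tension)
  F[2-4] = +656.6570 N (tension)
  F[3-4] = -1177.9930 N (compression)
  F[3-5] = -0.0000 N (compression)
  F[4-5] = +0.0000 N (tension)
  Rx@0 = -767.8700 N
  Ry@0 = +221.9076 N
  Ry@4 = +977.9924 N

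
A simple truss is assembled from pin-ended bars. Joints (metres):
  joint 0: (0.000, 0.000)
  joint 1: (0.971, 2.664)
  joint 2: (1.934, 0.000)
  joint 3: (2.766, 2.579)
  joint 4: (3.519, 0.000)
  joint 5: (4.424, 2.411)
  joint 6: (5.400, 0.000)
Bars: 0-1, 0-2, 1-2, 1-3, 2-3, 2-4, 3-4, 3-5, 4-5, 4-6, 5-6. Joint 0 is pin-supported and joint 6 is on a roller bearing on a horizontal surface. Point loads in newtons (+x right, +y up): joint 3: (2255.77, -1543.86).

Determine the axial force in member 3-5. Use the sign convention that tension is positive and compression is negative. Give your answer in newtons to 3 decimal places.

N=7 nodes, M=11 members, R=3 reactions → 2N=14, M+R=14
member 0 (0-1): L=2.8354, (cx,cy)=(0.3425,0.9395)
member 1 (0-2): L=1.9340, (cx,cy)=(1.0000,0.0000)
member 2 (1-2): L=2.8327, (cx,cy)=(0.3400,-0.9404)
member 3 (1-3): L=1.7970, (cx,cy)=(0.9989,-0.0473)
member 4 (2-3): L=2.7099, (cx,cy)=(0.3070,0.9517)
member 5 (2-4): L=1.5850, (cx,cy)=(1.0000,0.0000)
member 6 (3-4): L=2.6867, (cx,cy)=(0.2803,-0.9599)
member 7 (3-5): L=1.6665, (cx,cy)=(0.9949,-0.1008)
member 8 (4-5): L=2.5753, (cx,cy)=(0.3514,0.9362)
member 9 (4-6): L=1.8810, (cx,cy)=(1.0000,0.0000)
member 10 (5-6): L=2.6011, (cx,cy)=(0.3752,-0.9269)
solve A·x = −loads:
  F[0-1] = +345.1475 N (tension)
  F[0-2] = +2137.5739 N (tension)
  F[1-2] = -356.8757 N (compression)
  F[1-3] = +239.7868 N (tension)
  F[2-3] = +352.6531 N (tension)
  F[2-4] = +1907.9785 N (tension)
  F[3-4] = -1797.9279 N (compression)
  F[3-5] = -1411.2600 N (compression)
  F[4-5] = +1843.4482 N (tension)
  F[4-6] = +756.2435 N (tension)
  F[5-6] = -2015.4021 N (compression)
  Rx@0 = -2255.7700 N
  Ry@0 = -324.2784 N
  Ry@6 = +1868.1384 N

-1411.260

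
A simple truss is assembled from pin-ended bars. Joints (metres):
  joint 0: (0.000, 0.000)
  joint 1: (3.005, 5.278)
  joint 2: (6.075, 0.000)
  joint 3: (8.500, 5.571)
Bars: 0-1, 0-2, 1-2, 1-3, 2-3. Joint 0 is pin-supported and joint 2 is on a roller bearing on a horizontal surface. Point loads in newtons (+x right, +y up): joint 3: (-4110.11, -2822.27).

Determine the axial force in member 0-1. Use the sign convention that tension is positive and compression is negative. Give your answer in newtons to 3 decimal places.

N=4 nodes, M=5 members, R=3 reactions → 2N=8, M+R=8
member 0 (0-1): L=6.0735, (cx,cy)=(0.4948,0.8690)
member 1 (0-2): L=6.0750, (cx,cy)=(1.0000,0.0000)
member 2 (1-2): L=6.1059, (cx,cy)=(0.5028,-0.8644)
member 3 (1-3): L=5.5028, (cx,cy)=(0.9986,0.0532)
member 4 (2-3): L=6.0759, (cx,cy)=(0.3991,0.9169)
solve A·x = −loads:
  F[0-1] = -3040.8173 N (compression)
  F[0-2] = -2605.5957 N (compression)
  F[1-2] = +2875.0737 N (tension)
  F[1-3] = -2954.2670 N (compression)
  F[2-3] = -2906.4987 N (compression)
  Rx@0 = +4110.1100 N
  Ry@0 = +2642.5380 N
  Ry@2 = +179.7320 N

-3040.817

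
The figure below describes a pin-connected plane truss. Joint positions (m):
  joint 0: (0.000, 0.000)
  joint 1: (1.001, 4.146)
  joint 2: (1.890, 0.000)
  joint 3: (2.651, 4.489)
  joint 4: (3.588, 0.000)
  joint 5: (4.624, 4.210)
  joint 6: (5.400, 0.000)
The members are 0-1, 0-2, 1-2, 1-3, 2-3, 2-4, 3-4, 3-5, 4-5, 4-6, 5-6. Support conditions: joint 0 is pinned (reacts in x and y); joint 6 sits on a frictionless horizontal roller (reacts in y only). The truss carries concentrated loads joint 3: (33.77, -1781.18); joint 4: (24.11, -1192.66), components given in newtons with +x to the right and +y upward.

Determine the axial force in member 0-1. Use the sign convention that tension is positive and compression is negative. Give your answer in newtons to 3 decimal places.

-1315.630

N=7 nodes, M=11 members, R=3 reactions → 2N=14, M+R=14
member 0 (0-1): L=4.2651, (cx,cy)=(0.2347,0.9721)
member 1 (0-2): L=1.8900, (cx,cy)=(1.0000,0.0000)
member 2 (1-2): L=4.2402, (cx,cy)=(0.2097,-0.9778)
member 3 (1-3): L=1.6853, (cx,cy)=(0.9791,0.2035)
member 4 (2-3): L=4.5530, (cx,cy)=(0.1671,0.9859)
member 5 (2-4): L=1.6980, (cx,cy)=(1.0000,0.0000)
member 6 (3-4): L=4.5857, (cx,cy)=(0.2043,-0.9789)
member 7 (3-5): L=1.9926, (cx,cy)=(0.9901,-0.1400)
member 8 (4-5): L=4.3356, (cx,cy)=(0.2390,0.9710)
member 9 (4-6): L=1.8120, (cx,cy)=(1.0000,0.0000)
member 10 (5-6): L=4.2809, (cx,cy)=(0.1813,-0.9834)
solve A·x = −loads:
  F[0-1] = -1315.6298 N (compression)
  F[0-2] = +366.6504 N (tension)
  F[1-2] = +1189.2953 N (tension)
  F[1-3] = -570.0472 N (compression)
  F[2-3] = -1179.4543 N (compression)
  F[2-4] = +813.1306 N (tension)
  F[3-4] = -411.2827 N (compression)
  F[3-5] = -711.9974 N (compression)
  F[4-5] = +1642.8569 N (tension)
  F[4-6] = +312.4196 N (tension)
  F[5-6] = -1723.5092 N (compression)
  Rx@0 = -57.8800 N
  Ry@0 = +1278.8834 N
  Ry@6 = +1694.9566 N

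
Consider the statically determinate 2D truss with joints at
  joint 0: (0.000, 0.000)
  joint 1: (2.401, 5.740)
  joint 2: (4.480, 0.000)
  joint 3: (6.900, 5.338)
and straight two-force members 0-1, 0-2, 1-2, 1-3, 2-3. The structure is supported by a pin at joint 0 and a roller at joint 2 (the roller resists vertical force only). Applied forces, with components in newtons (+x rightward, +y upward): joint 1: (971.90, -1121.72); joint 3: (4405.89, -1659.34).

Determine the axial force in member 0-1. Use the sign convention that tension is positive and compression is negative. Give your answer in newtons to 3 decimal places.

N=4 nodes, M=5 members, R=3 reactions → 2N=8, M+R=8
member 0 (0-1): L=6.2219, (cx,cy)=(0.3859,0.9225)
member 1 (0-2): L=4.4800, (cx,cy)=(1.0000,0.0000)
member 2 (1-2): L=6.1049, (cx,cy)=(0.3405,-0.9402)
member 3 (1-3): L=4.5169, (cx,cy)=(0.9960,-0.0890)
member 4 (2-3): L=5.8609, (cx,cy)=(0.4129,0.9108)
solve A·x = −loads:
  F[0-1] = +7447.6005 N (tension)
  F[0-2] = +2503.8117 N (tension)
  F[1-2] = -8971.6651 N (compression)
  F[1-3] = +4977.0928 N (tension)
  F[2-3] = -1335.5500 N (compression)
  Rx@0 = -5377.7900 N
  Ry@0 = -6870.7352 N
  Ry@2 = +9651.7952 N

7447.601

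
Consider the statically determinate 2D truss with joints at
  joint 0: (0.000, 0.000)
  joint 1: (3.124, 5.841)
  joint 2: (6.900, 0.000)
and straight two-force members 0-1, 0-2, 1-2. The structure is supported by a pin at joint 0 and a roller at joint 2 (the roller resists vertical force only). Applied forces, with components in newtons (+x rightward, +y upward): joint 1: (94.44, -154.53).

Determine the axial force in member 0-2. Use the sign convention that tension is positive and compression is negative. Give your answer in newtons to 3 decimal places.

96.911

N=3 nodes, M=3 members, R=3 reactions → 2N=6, M+R=6
member 0 (0-1): L=6.6239, (cx,cy)=(0.4716,0.8818)
member 1 (0-2): L=6.9000, (cx,cy)=(1.0000,0.0000)
member 2 (1-2): L=6.9552, (cx,cy)=(0.5429,-0.8398)
solve A·x = −loads:
  F[0-1] = -5.2398 N (compression)
  F[0-2] = +96.9112 N (tension)
  F[1-2] = -178.5067 N (compression)
  Rx@0 = -94.4400 N
  Ry@0 = +4.6205 N
  Ry@2 = +149.9095 N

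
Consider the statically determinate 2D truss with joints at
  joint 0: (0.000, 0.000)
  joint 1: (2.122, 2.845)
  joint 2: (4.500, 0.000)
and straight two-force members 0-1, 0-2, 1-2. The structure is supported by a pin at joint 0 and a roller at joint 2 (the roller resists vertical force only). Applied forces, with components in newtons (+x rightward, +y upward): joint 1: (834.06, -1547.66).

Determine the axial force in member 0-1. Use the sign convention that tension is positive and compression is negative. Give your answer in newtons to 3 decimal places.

-362.458

N=3 nodes, M=3 members, R=3 reactions → 2N=6, M+R=6
member 0 (0-1): L=3.5492, (cx,cy)=(0.5979,0.8016)
member 1 (0-2): L=4.5000, (cx,cy)=(1.0000,0.0000)
member 2 (1-2): L=3.7080, (cx,cy)=(0.6413,-0.7673)
solve A·x = −loads:
  F[0-1] = -362.4576 N (compression)
  F[0-2] = +1050.7658 N (tension)
  F[1-2] = -1638.4312 N (compression)
  Rx@0 = -834.0600 N
  Ry@0 = +290.5411 N
  Ry@2 = +1257.1189 N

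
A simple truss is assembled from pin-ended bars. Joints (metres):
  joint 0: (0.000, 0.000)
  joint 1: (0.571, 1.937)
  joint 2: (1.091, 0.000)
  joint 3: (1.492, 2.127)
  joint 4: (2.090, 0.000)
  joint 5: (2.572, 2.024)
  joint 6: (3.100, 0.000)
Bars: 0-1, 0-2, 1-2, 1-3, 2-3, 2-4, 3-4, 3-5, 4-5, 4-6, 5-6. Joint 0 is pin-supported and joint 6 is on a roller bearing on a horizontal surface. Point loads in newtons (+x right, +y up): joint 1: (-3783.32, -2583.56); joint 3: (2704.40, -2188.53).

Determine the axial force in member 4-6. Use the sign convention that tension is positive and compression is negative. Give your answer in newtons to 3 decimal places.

266.295

N=7 nodes, M=11 members, R=3 reactions → 2N=14, M+R=14
member 0 (0-1): L=2.0194, (cx,cy)=(0.2828,0.9592)
member 1 (0-2): L=1.0910, (cx,cy)=(1.0000,0.0000)
member 2 (1-2): L=2.0056, (cx,cy)=(0.2593,-0.9658)
member 3 (1-3): L=0.9404, (cx,cy)=(0.9794,0.2020)
member 4 (2-3): L=2.1645, (cx,cy)=(0.1853,0.9827)
member 5 (2-4): L=0.9990, (cx,cy)=(1.0000,0.0000)
member 6 (3-4): L=2.2095, (cx,cy)=(0.2707,-0.9627)
member 7 (3-5): L=1.0849, (cx,cy)=(0.9955,-0.0949)
member 8 (4-5): L=2.0806, (cx,cy)=(0.2317,0.9728)
member 9 (4-6): L=1.0100, (cx,cy)=(1.0000,0.0000)
member 10 (5-6): L=2.0917, (cx,cy)=(0.2524,-0.9676)
solve A·x = −loads:
  F[0-1] = -3910.8903 N (compression)
  F[0-2] = +26.9080 N (tension)
  F[1-2] = +1687.5392 N (tension)
  F[1-3] = +2287.1216 N (tension)
  F[2-3] = -1658.5425 N (compression)
  F[2-4] = +771.7160 N (tension)
  F[3-4] = -1011.0291 N (compression)
  F[3-5] = -500.3371 N (compression)
  F[4-5] = +1000.5122 N (tension)
  F[4-6] = +266.2946 N (tension)
  F[5-6] = -1054.9584 N (compression)
  Rx@0 = +1078.9200 N
  Ry@0 = +3751.2940 N
  Ry@6 = +1020.7960 N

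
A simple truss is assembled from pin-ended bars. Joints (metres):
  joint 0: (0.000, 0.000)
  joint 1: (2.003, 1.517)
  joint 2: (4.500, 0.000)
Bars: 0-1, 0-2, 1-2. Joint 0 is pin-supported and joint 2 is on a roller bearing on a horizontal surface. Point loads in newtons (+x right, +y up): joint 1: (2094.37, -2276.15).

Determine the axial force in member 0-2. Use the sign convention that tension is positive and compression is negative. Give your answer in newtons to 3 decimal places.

N=3 nodes, M=3 members, R=3 reactions → 2N=6, M+R=6
member 0 (0-1): L=2.5126, (cx,cy)=(0.7972,0.6038)
member 1 (0-2): L=4.5000, (cx,cy)=(1.0000,0.0000)
member 2 (1-2): L=2.9217, (cx,cy)=(0.8546,-0.5192)
solve A·x = −loads:
  F[0-1] = -922.5252 N (compression)
  F[0-2] = +2829.7825 N (tension)
  F[1-2] = -3311.0772 N (compression)
  Rx@0 = -2094.3700 N
  Ry@0 = +556.9749 N
  Ry@2 = +1719.1751 N

2829.783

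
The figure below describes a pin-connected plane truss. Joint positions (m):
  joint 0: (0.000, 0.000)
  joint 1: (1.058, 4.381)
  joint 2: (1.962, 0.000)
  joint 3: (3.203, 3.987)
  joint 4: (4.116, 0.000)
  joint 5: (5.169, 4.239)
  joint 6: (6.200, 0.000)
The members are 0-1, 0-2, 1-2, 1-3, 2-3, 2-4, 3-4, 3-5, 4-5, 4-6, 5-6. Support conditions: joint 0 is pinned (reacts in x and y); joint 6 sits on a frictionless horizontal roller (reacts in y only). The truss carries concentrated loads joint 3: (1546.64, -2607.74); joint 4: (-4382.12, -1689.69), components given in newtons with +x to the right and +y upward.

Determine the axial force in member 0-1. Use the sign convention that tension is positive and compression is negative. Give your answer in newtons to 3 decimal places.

-857.885

N=7 nodes, M=11 members, R=3 reactions → 2N=14, M+R=14
member 0 (0-1): L=4.5069, (cx,cy)=(0.2347,0.9721)
member 1 (0-2): L=1.9620, (cx,cy)=(1.0000,0.0000)
member 2 (1-2): L=4.4733, (cx,cy)=(0.2021,-0.9794)
member 3 (1-3): L=2.1809, (cx,cy)=(0.9835,-0.1807)
member 4 (2-3): L=4.1757, (cx,cy)=(0.2972,0.9548)
member 5 (2-4): L=2.1540, (cx,cy)=(1.0000,0.0000)
member 6 (3-4): L=4.0902, (cx,cy)=(0.2232,-0.9748)
member 7 (3-5): L=1.9821, (cx,cy)=(0.9919,0.1271)
member 8 (4-5): L=4.3678, (cx,cy)=(0.2411,0.9705)
member 9 (4-6): L=2.0840, (cx,cy)=(1.0000,0.0000)
member 10 (5-6): L=4.3626, (cx,cy)=(0.2363,-0.9717)
solve A·x = −loads:
  F[0-1] = -857.8851 N (compression)
  F[0-2] = -2634.0923 N (compression)
  F[1-2] = +924.2839 N (tension)
  F[1-3] = -394.6685 N (compression)
  F[2-3] = -948.0502 N (compression)
  F[2-4] = -2165.5473 N (compression)
  F[3-4] = -2051.0121 N (compression)
  F[3-5] = -1773.1422 N (compression)
  F[4-5] = +3801.0651 N (tension)
  F[4-6] = +842.3889 N (tension)
  F[5-6] = -3564.4878 N (compression)
  Rx@0 = +2835.4800 N
  Ry@0 = +833.9124 N
  Ry@6 = +3463.5176 N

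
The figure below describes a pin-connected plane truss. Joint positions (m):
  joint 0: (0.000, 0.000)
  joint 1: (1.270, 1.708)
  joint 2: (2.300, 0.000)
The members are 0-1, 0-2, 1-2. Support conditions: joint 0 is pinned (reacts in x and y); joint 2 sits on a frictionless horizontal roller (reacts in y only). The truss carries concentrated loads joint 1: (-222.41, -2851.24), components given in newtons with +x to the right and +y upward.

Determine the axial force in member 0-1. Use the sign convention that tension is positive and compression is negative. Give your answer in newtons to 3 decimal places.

N=3 nodes, M=3 members, R=3 reactions → 2N=6, M+R=6
member 0 (0-1): L=2.1284, (cx,cy)=(0.5967,0.8025)
member 1 (0-2): L=2.3000, (cx,cy)=(1.0000,0.0000)
member 2 (1-2): L=1.9945, (cx,cy)=(0.5164,-0.8563)
solve A·x = −loads:
  F[0-1] = -1796.9722 N (compression)
  F[0-2] = +849.8204 N (tension)
  F[1-2] = -1645.6265 N (compression)
  Rx@0 = +222.4100 N
  Ry@0 = +1442.0233 N
  Ry@2 = +1409.2167 N

-1796.972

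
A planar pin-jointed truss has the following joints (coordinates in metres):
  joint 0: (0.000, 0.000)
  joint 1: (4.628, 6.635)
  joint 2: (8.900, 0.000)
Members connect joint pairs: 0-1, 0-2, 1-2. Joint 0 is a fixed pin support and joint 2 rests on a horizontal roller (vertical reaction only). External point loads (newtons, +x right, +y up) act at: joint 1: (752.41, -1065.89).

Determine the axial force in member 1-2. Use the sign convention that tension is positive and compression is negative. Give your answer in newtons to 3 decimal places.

-1326.350

N=3 nodes, M=3 members, R=3 reactions → 2N=6, M+R=6
member 0 (0-1): L=8.0896, (cx,cy)=(0.5721,0.8202)
member 1 (0-2): L=8.9000, (cx,cy)=(1.0000,0.0000)
member 2 (1-2): L=7.8913, (cx,cy)=(0.5414,-0.8408)
solve A·x = −loads:
  F[0-1] = +60.1065 N (tension)
  F[0-2] = +718.0235 N (tension)
  F[1-2] = -1326.3497 N (compression)
  Rx@0 = -752.4100 N
  Ry@0 = -49.2987 N
  Ry@2 = +1115.1887 N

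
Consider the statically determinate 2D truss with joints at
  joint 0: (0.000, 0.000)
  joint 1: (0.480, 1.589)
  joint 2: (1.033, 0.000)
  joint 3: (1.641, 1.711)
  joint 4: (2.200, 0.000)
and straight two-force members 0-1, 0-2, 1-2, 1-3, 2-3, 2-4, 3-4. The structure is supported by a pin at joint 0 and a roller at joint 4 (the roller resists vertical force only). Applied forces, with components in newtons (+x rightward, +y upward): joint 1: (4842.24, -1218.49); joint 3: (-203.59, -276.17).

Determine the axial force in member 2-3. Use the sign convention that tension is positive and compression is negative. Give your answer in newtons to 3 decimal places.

4064.627

N=5 nodes, M=7 members, R=3 reactions → 2N=10, M+R=10
member 0 (0-1): L=1.6599, (cx,cy)=(0.2892,0.9573)
member 1 (0-2): L=1.0330, (cx,cy)=(1.0000,0.0000)
member 2 (1-2): L=1.6825, (cx,cy)=(0.3287,-0.9444)
member 3 (1-3): L=1.1674, (cx,cy)=(0.9945,0.1045)
member 4 (2-3): L=1.8158, (cx,cy)=(0.3348,0.9423)
member 5 (2-4): L=1.1670, (cx,cy)=(1.0000,0.0000)
member 6 (3-4): L=1.8000, (cx,cy)=(0.3106,-0.9506)
solve A·x = −loads:
  F[0-1] = +2419.6440 N (tension)
  F[0-2] = +3938.9585 N (tension)
  F[1-2] = -4055.3131 N (compression)
  F[1-3] = -2825.1098 N (compression)
  F[2-3] = +4064.6272 N (tension)
  F[2-4] = +1245.0673 N (tension)
  F[3-4] = -4009.1625 N (compression)
  Rx@0 = -4638.6500 N
  Ry@0 = -2316.2705 N
  Ry@4 = +3810.9305 N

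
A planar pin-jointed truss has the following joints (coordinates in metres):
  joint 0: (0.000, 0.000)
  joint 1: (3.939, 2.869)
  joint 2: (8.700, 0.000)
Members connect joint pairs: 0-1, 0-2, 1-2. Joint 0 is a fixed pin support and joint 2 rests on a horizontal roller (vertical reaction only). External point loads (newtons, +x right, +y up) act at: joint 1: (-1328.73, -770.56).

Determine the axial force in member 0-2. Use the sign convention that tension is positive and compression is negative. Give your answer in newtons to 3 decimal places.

N=3 nodes, M=3 members, R=3 reactions → 2N=6, M+R=6
member 0 (0-1): L=4.8731, (cx,cy)=(0.8083,0.5887)
member 1 (0-2): L=8.7000, (cx,cy)=(1.0000,0.0000)
member 2 (1-2): L=5.5586, (cx,cy)=(0.8565,-0.5161)
solve A·x = −loads:
  F[0-1] = -1460.4926 N (compression)
  F[0-2] = -148.1864 N (compression)
  F[1-2] = +173.0124 N (tension)
  Rx@0 = +1328.7300 N
  Ry@0 = +859.8578 N
  Ry@2 = -89.2978 N

-148.186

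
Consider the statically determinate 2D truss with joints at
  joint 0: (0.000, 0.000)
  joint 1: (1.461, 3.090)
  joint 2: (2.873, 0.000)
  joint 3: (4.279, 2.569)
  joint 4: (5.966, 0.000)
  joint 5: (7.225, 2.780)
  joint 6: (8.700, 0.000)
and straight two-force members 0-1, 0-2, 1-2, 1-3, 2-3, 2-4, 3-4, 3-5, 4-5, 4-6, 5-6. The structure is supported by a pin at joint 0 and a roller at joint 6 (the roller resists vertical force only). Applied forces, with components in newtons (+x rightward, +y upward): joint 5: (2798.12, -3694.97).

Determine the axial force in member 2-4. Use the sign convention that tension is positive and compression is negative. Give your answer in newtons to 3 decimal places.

2352.288

N=7 nodes, M=11 members, R=3 reactions → 2N=14, M+R=14
member 0 (0-1): L=3.4180, (cx,cy)=(0.4274,0.9040)
member 1 (0-2): L=2.8730, (cx,cy)=(1.0000,0.0000)
member 2 (1-2): L=3.3973, (cx,cy)=(0.4156,-0.9095)
member 3 (1-3): L=2.8658, (cx,cy)=(0.9833,-0.1818)
member 4 (2-3): L=2.9286, (cx,cy)=(0.4801,0.8772)
member 5 (2-4): L=3.0930, (cx,cy)=(1.0000,0.0000)
member 6 (3-4): L=3.0734, (cx,cy)=(0.5489,-0.8359)
member 7 (3-5): L=2.9535, (cx,cy)=(0.9974,0.0714)
member 8 (4-5): L=3.0518, (cx,cy)=(0.4125,0.9109)
member 9 (4-6): L=2.7340, (cx,cy)=(1.0000,0.0000)
member 10 (5-6): L=3.1471, (cx,cy)=(0.4687,-0.8834)
solve A·x = −loads:
  F[0-1] = +296.0770 N (tension)
  F[0-2] = +2671.5634 N (tension)
  F[1-2] = -349.5437 N (compression)
  F[1-3] = +276.4410 N (tension)
  F[2-3] = +362.4230 N (tension)
  F[2-4] = +2352.2881 N (tension)
  F[3-4] = -269.3494 N (compression)
  F[3-5] = +595.2000 N (tension)
  F[4-5] = +247.1574 N (tension)
  F[4-6] = +2102.4777 N (tension)
  F[5-6] = -4485.8550 N (compression)
  Rx@0 = -2798.1200 N
  Ry@0 = -267.6658 N
  Ry@6 = +3962.6358 N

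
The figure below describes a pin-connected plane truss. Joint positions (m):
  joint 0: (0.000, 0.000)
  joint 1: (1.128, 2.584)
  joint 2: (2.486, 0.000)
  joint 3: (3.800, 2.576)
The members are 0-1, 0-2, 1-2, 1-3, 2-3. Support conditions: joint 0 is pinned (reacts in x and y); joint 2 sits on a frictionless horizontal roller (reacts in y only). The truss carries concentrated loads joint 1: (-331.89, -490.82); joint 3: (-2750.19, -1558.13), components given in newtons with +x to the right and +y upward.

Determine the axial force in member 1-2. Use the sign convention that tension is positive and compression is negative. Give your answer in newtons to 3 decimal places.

2433.690

N=4 nodes, M=5 members, R=3 reactions → 2N=8, M+R=8
member 0 (0-1): L=2.8195, (cx,cy)=(0.4001,0.9165)
member 1 (0-2): L=2.4860, (cx,cy)=(1.0000,0.0000)
member 2 (1-2): L=2.9191, (cx,cy)=(0.4652,-0.8852)
member 3 (1-3): L=2.6720, (cx,cy)=(1.0000,-0.0030)
member 4 (2-3): L=2.8918, (cx,cy)=(0.4544,0.8908)
solve A·x = −loads:
  F[0-1] = -2879.7900 N (compression)
  F[0-2] = -1929.9496 N (compression)
  F[1-2] = +2433.6896 N (tension)
  F[1-3] = -1952.4255 N (compression)
  F[2-3] = -1755.6941 N (compression)
  Rx@0 = +3082.0800 N
  Ry@0 = +2639.2775 N
  Ry@2 = -590.3275 N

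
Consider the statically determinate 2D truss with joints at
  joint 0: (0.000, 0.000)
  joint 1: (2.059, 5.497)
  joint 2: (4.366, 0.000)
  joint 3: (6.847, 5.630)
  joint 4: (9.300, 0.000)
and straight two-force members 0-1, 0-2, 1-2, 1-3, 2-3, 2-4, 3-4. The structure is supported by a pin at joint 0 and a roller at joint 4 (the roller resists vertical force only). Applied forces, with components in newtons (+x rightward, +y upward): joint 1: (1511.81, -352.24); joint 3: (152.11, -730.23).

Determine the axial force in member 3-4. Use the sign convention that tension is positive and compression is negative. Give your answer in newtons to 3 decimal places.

-1746.675

N=5 nodes, M=7 members, R=3 reactions → 2N=10, M+R=10
member 0 (0-1): L=5.8700, (cx,cy)=(0.3508,0.9365)
member 1 (0-2): L=4.3660, (cx,cy)=(1.0000,0.0000)
member 2 (1-2): L=5.9615, (cx,cy)=(0.3870,-0.9221)
member 3 (1-3): L=4.7898, (cx,cy)=(0.9996,0.0278)
member 4 (2-3): L=6.1524, (cx,cy)=(0.4033,0.9151)
member 5 (2-4): L=4.9340, (cx,cy)=(1.0000,0.0000)
member 6 (3-4): L=6.1412, (cx,cy)=(0.3994,-0.9168)
solve A·x = −loads:
  F[0-1] = +554.0155 N (tension)
  F[0-2] = +1469.5887 N (tension)
  F[1-2] = -973.0020 N (compression)
  F[1-3] = -941.3051 N (compression)
  F[2-3] = +980.4440 N (tension)
  F[2-4] = +697.6822 N (tension)
  F[3-4] = -1746.6747 N (compression)
  Rx@0 = -1663.9200 N
  Ry@0 = -518.8145 N
  Ry@4 = +1601.2845 N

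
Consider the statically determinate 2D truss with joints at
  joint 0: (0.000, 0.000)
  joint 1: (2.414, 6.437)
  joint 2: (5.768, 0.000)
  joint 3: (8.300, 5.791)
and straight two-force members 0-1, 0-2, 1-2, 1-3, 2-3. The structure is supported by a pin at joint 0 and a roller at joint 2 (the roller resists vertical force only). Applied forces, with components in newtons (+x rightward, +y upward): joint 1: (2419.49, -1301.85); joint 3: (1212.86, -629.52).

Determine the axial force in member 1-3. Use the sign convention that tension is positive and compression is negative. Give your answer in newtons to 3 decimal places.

N=4 nodes, M=5 members, R=3 reactions → 2N=8, M+R=8
member 0 (0-1): L=6.8748, (cx,cy)=(0.3511,0.9363)
member 1 (0-2): L=5.7680, (cx,cy)=(1.0000,0.0000)
member 2 (1-2): L=7.2584, (cx,cy)=(0.4621,-0.8868)
member 3 (1-3): L=5.9213, (cx,cy)=(0.9940,-0.1091)
member 4 (2-3): L=6.3203, (cx,cy)=(0.4006,0.9162)
solve A·x = −loads:
  F[0-1] = +3670.8990 N (tension)
  F[0-2] = +2343.3528 N (tension)
  F[1-2] = -5519.4487 N (compression)
  F[1-3] = +1428.4919 N (tension)
  F[2-3] = -516.9735 N (compression)
  Rx@0 = -3632.3500 N
  Ry@0 = -3437.1479 N
  Ry@2 = +5368.5179 N

1428.492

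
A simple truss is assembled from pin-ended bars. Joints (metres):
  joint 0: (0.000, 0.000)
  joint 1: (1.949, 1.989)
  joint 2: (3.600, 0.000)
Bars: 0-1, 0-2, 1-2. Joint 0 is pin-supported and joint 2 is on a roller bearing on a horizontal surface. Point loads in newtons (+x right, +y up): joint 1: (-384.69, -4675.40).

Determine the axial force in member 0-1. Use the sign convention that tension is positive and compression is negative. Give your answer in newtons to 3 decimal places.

N=3 nodes, M=3 members, R=3 reactions → 2N=6, M+R=6
member 0 (0-1): L=2.7847, (cx,cy)=(0.6999,0.7143)
member 1 (0-2): L=3.6000, (cx,cy)=(1.0000,0.0000)
member 2 (1-2): L=2.5849, (cx,cy)=(0.6387,-0.7695)
solve A·x = −loads:
  F[0-1] = -3299.5785 N (compression)
  F[0-2] = +1924.6463 N (tension)
  F[1-2] = -3013.3846 N (compression)
  Rx@0 = +384.6900 N
  Ry@0 = +2356.7316 N
  Ry@2 = +2318.6684 N

-3299.578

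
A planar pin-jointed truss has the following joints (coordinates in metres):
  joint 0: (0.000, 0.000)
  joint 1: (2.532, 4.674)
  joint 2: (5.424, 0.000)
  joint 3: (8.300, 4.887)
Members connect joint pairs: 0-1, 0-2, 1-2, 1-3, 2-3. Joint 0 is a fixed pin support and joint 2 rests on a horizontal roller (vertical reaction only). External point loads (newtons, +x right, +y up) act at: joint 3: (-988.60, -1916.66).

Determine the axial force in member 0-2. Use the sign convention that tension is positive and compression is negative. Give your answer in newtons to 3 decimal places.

N=4 nodes, M=5 members, R=3 reactions → 2N=8, M+R=8
member 0 (0-1): L=5.3158, (cx,cy)=(0.4763,0.8793)
member 1 (0-2): L=5.4240, (cx,cy)=(1.0000,0.0000)
member 2 (1-2): L=5.4964, (cx,cy)=(0.5262,-0.8504)
member 3 (1-3): L=5.7719, (cx,cy)=(0.9993,0.0369)
member 4 (2-3): L=5.6705, (cx,cy)=(0.5072,0.8618)
solve A·x = −loads:
  F[0-1] = +142.7975 N (tension)
  F[0-2] = -1056.6172 N (compression)
  F[1-2] = -141.4630 N (compression)
  F[1-3] = +142.5474 N (tension)
  F[2-3] = -2230.0343 N (compression)
  Rx@0 = +988.6000 N
  Ry@0 = -125.5579 N
  Ry@2 = +2042.2179 N

-1056.617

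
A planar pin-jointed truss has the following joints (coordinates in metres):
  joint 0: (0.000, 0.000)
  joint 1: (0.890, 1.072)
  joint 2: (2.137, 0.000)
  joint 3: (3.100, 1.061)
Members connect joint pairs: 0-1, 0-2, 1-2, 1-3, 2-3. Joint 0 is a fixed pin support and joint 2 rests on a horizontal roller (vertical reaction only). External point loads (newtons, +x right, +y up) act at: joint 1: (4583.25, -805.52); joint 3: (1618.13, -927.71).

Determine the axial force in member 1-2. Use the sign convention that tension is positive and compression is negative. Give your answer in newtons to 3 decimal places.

-5933.861

N=4 nodes, M=5 members, R=3 reactions → 2N=8, M+R=8
member 0 (0-1): L=1.3933, (cx,cy)=(0.6388,0.7694)
member 1 (0-2): L=2.1370, (cx,cy)=(1.0000,0.0000)
member 2 (1-2): L=1.6444, (cx,cy)=(0.7583,-0.6519)
member 3 (1-3): L=2.2100, (cx,cy)=(1.0000,-0.0050)
member 4 (2-3): L=1.4329, (cx,cy)=(0.6721,0.7405)
solve A·x = −loads:
  F[0-1] = +3964.8336 N (tension)
  F[0-2] = +3668.7577 N (tension)
  F[1-2] = -5933.8614 N (compression)
  F[1-3] = +2449.1177 N (tension)
  F[2-3] = -1236.3927 N (compression)
  Rx@0 = -6201.3800 N
  Ry@0 = -3050.5293 N
  Ry@2 = +4783.7593 N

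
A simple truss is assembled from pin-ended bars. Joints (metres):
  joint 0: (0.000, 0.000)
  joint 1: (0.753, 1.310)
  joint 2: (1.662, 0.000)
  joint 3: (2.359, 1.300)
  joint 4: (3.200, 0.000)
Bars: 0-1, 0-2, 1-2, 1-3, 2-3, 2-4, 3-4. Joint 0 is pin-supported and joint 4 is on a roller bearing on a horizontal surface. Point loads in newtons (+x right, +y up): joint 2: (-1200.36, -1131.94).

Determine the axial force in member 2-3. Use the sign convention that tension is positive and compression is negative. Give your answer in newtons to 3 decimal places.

N=5 nodes, M=7 members, R=3 reactions → 2N=10, M+R=10
member 0 (0-1): L=1.5110, (cx,cy)=(0.4983,0.8670)
member 1 (0-2): L=1.6620, (cx,cy)=(1.0000,0.0000)
member 2 (1-2): L=1.5945, (cx,cy)=(0.5701,-0.8216)
member 3 (1-3): L=1.6060, (cx,cy)=(1.0000,-0.0062)
member 4 (2-3): L=1.4751, (cx,cy)=(0.4725,0.8813)
member 5 (2-4): L=1.5380, (cx,cy)=(1.0000,0.0000)
member 6 (3-4): L=1.5483, (cx,cy)=(0.5432,-0.8396)
solve A·x = −loads:
  F[0-1] = -627.5116 N (compression)
  F[0-2] = -887.6416 N (compression)
  F[1-2] = +667.4380 N (tension)
  F[1-3] = -693.2317 N (compression)
  F[2-3] = +662.1724 N (tension)
  F[2-4] = +380.3269 N (tension)
  F[3-4] = -700.1975 N (compression)
  Rx@0 = +1200.3600 N
  Ry@0 = +544.0387 N
  Ry@4 = +587.9013 N

662.172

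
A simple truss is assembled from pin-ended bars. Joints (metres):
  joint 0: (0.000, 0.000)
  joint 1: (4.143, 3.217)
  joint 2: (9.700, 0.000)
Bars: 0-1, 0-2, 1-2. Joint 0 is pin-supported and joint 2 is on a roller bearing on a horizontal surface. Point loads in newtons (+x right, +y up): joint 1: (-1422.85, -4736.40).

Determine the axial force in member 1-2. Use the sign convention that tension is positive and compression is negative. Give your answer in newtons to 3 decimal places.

-3095.921

N=3 nodes, M=3 members, R=3 reactions → 2N=6, M+R=6
member 0 (0-1): L=5.2453, (cx,cy)=(0.7898,0.6133)
member 1 (0-2): L=9.7000, (cx,cy)=(1.0000,0.0000)
member 2 (1-2): L=6.4210, (cx,cy)=(0.8654,-0.5010)
solve A·x = −loads:
  F[0-1] = -5193.6602 N (compression)
  F[0-2] = +2679.3350 N (tension)
  F[1-2] = -3095.9205 N (compression)
  Rx@0 = +1422.8500 N
  Ry@0 = +3185.3076 N
  Ry@2 = +1551.0924 N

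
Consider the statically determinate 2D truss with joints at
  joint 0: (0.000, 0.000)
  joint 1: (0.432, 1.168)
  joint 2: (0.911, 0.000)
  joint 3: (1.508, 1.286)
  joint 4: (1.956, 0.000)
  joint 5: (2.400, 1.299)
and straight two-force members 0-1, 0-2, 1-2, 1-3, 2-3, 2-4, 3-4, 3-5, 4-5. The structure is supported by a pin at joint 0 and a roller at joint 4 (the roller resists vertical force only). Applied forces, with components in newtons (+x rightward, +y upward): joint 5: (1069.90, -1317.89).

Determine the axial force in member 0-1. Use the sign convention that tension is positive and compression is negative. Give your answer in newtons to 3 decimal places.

1076.533

N=6 nodes, M=9 members, R=3 reactions → 2N=12, M+R=12
member 0 (0-1): L=1.2453, (cx,cy)=(0.3469,0.9379)
member 1 (0-2): L=0.9110, (cx,cy)=(1.0000,0.0000)
member 2 (1-2): L=1.2624, (cx,cy)=(0.3794,-0.9252)
member 3 (1-3): L=1.0825, (cx,cy)=(0.9940,0.1090)
member 4 (2-3): L=1.4178, (cx,cy)=(0.4211,0.9070)
member 5 (2-4): L=1.0450, (cx,cy)=(1.0000,0.0000)
member 6 (3-4): L=1.3618, (cx,cy)=(0.3290,-0.9443)
member 7 (3-5): L=0.8921, (cx,cy)=(0.9999,0.0146)
member 8 (4-5): L=1.3728, (cx,cy)=(0.3234,0.9463)
solve A·x = −loads:
  F[0-1] = +1076.5335 N (tension)
  F[0-2] = +696.4550 N (tension)
  F[1-2] = -1001.9665 N (compression)
  F[1-3] = +758.1440 N (tension)
  F[2-3] = +1022.0608 N (tension)
  F[2-4] = -114.0849 N (compression)
  F[3-4] = -1045.6170 N (compression)
  F[3-5] = +1528.1303 N (tension)
  F[4-5] = -1416.2808 N (compression)
  Rx@0 = -1069.9000 N
  Ry@0 = -1009.6847 N
  Ry@4 = +2327.5747 N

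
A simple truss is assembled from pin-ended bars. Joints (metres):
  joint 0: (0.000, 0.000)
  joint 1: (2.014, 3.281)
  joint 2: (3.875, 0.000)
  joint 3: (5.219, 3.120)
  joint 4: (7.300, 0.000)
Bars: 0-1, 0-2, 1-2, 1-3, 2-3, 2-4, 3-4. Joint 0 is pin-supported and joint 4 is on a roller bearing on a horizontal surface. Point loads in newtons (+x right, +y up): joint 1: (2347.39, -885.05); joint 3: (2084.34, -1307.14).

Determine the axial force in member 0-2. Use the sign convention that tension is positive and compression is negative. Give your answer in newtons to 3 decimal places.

N=5 nodes, M=7 members, R=3 reactions → 2N=10, M+R=10
member 0 (0-1): L=3.8498, (cx,cy)=(0.5231,0.8522)
member 1 (0-2): L=3.8750, (cx,cy)=(1.0000,0.0000)
member 2 (1-2): L=3.7720, (cx,cy)=(0.4934,-0.8698)
member 3 (1-3): L=3.2090, (cx,cy)=(0.9987,-0.0502)
member 4 (2-3): L=3.3972, (cx,cy)=(0.3956,0.9184)
member 5 (2-4): L=3.4250, (cx,cy)=(1.0000,0.0000)
member 6 (3-4): L=3.7503, (cx,cy)=(0.5549,-0.8319)
solve A·x = −loads:
  F[0-1] = +1094.0297 N (tension)
  F[0-2] = +3859.3987 N (tension)
  F[1-2] = -2045.1929 N (compression)
  F[1-3] = -766.9938 N (compression)
  F[2-3] = +1936.9858 N (tension)
  F[2-4] = +2084.0500 N (tension)
  F[3-4] = -3755.8248 N (compression)
  Rx@0 = -4431.7300 N
  Ry@0 = -932.3828 N
  Ry@4 = +3124.5728 N

3859.399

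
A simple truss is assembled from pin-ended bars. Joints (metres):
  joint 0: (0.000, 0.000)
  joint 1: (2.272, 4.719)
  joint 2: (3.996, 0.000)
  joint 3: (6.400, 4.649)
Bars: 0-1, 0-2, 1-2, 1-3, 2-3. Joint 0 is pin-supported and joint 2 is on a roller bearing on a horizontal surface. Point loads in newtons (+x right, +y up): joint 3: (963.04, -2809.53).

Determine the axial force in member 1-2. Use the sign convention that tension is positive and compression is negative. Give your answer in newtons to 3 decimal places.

N=4 nodes, M=5 members, R=3 reactions → 2N=8, M+R=8
member 0 (0-1): L=5.2375, (cx,cy)=(0.4338,0.9010)
member 1 (0-2): L=3.9960, (cx,cy)=(1.0000,0.0000)
member 2 (1-2): L=5.0241, (cx,cy)=(0.3431,-0.9393)
member 3 (1-3): L=4.1286, (cx,cy)=(0.9999,-0.0170)
member 4 (2-3): L=5.2338, (cx,cy)=(0.4593,0.8883)
solve A·x = −loads:
  F[0-1] = +3119.4232 N (tension)
  F[0-2] = -390.1608 N (compression)
  F[1-2] = -3035.5579 N (compression)
  F[1-3] = +2395.1939 N (tension)
  F[2-3] = -3117.2095 N (compression)
  Rx@0 = -963.0400 N
  Ry@0 = -2810.6314 N
  Ry@2 = +5620.1614 N

-3035.558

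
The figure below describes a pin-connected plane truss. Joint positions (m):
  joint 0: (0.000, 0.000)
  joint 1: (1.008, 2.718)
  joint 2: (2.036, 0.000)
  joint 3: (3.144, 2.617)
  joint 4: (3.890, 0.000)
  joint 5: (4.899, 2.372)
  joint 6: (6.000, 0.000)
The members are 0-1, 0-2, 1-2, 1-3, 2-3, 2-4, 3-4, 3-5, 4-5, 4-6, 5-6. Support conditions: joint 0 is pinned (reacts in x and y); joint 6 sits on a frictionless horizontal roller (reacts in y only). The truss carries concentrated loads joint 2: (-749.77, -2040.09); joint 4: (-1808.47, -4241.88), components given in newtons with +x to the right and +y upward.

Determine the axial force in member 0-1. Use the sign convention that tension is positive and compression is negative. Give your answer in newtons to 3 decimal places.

N=7 nodes, M=11 members, R=3 reactions → 2N=14, M+R=14
member 0 (0-1): L=2.8989, (cx,cy)=(0.3477,0.9376)
member 1 (0-2): L=2.0360, (cx,cy)=(1.0000,0.0000)
member 2 (1-2): L=2.9059, (cx,cy)=(0.3538,-0.9353)
member 3 (1-3): L=2.1384, (cx,cy)=(0.9989,-0.0472)
member 4 (2-3): L=2.8419, (cx,cy)=(0.3899,0.9209)
member 5 (2-4): L=1.8540, (cx,cy)=(1.0000,0.0000)
member 6 (3-4): L=2.7213, (cx,cy)=(0.2741,-0.9617)
member 7 (3-5): L=1.7720, (cx,cy)=(0.9904,-0.1383)
member 8 (4-5): L=2.5777, (cx,cy)=(0.3914,0.9202)
member 9 (4-6): L=2.1100, (cx,cy)=(1.0000,0.0000)
member 10 (5-6): L=2.6151, (cx,cy)=(0.4210,-0.9071)
solve A·x = −loads:
  F[0-1] = -3028.5310 N (compression)
  F[0-2] = -1505.1629 N (compression)
  F[1-2] = +3145.3478 N (tension)
  F[1-3] = -2168.2012 N (compression)
  F[2-3] = -979.3675 N (compression)
  F[2-4] = +739.1482 N (tension)
  F[3-4] = +1250.9016 N (tension)
  F[3-5] = -2918.5689 N (compression)
  F[4-5] = +3302.4159 N (tension)
  F[4-6] = +1597.8531 N (tension)
  F[5-6] = -3795.1823 N (compression)
  Rx@0 = +2558.2400 N
  Ry@0 = +2839.5473 N
  Ry@6 = +3442.4227 N

-3028.531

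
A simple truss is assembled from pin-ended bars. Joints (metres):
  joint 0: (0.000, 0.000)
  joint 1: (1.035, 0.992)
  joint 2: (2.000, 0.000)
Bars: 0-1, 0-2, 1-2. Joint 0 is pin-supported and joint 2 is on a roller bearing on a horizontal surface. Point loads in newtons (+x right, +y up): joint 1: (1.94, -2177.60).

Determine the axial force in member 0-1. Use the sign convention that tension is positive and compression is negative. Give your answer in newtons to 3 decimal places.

N=3 nodes, M=3 members, R=3 reactions → 2N=6, M+R=6
member 0 (0-1): L=1.4336, (cx,cy)=(0.7219,0.6920)
member 1 (0-2): L=2.0000, (cx,cy)=(1.0000,0.0000)
member 2 (1-2): L=1.3839, (cx,cy)=(0.6973,-0.7168)
solve A·x = −loads:
  F[0-1] = -1517.0584 N (compression)
  F[0-2] = +1097.1722 N (tension)
  F[1-2] = -1573.4923 N (compression)
  Rx@0 = -1.9400 N
  Ry@0 = +1049.7298 N
  Ry@2 = +1127.8702 N

-1517.058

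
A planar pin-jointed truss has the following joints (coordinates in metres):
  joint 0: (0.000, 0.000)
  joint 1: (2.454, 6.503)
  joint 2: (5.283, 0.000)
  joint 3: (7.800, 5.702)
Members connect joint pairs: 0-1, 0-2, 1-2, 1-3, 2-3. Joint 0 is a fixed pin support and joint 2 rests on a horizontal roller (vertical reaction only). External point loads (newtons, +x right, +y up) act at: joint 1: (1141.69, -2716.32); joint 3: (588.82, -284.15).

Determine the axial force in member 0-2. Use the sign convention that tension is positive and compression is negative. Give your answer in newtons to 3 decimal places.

N=4 nodes, M=5 members, R=3 reactions → 2N=8, M+R=8
member 0 (0-1): L=6.9506, (cx,cy)=(0.3531,0.9356)
member 1 (0-2): L=5.2830, (cx,cy)=(1.0000,0.0000)
member 2 (1-2): L=7.0917, (cx,cy)=(0.3989,-0.9170)
member 3 (1-3): L=5.4057, (cx,cy)=(0.9890,-0.1482)
member 4 (2-3): L=6.2328, (cx,cy)=(0.4038,0.9148)
solve A·x = −loads:
  F[0-1] = +771.3478 N (tension)
  F[0-2] = +1458.1764 N (tension)
  F[1-2] = -3858.6926 N (compression)
  F[1-3] = +677.4194 N (tension)
  F[2-3] = -200.8797 N (compression)
  Rx@0 = -1730.5100 N
  Ry@0 = -721.6729 N
  Ry@2 = +3722.1429 N

1458.176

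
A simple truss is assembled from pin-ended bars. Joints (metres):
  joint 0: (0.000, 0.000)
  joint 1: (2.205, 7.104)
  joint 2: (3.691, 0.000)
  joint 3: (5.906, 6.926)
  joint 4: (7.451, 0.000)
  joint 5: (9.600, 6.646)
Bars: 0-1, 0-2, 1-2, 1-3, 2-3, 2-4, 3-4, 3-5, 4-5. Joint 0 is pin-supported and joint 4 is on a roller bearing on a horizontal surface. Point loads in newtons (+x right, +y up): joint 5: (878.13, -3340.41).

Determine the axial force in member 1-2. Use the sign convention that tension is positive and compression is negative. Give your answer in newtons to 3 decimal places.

N=6 nodes, M=9 members, R=3 reactions → 2N=12, M+R=12
member 0 (0-1): L=7.4383, (cx,cy)=(0.2964,0.9551)
member 1 (0-2): L=3.6910, (cx,cy)=(1.0000,0.0000)
member 2 (1-2): L=7.2578, (cx,cy)=(0.2047,-0.9788)
member 3 (1-3): L=3.7053, (cx,cy)=(0.9988,-0.0480)
member 4 (2-3): L=7.2716, (cx,cy)=(0.3046,0.9525)
member 5 (2-4): L=3.7600, (cx,cy)=(1.0000,0.0000)
member 6 (3-4): L=7.0962, (cx,cy)=(0.2177,-0.9760)
member 7 (3-5): L=3.7046, (cx,cy)=(0.9971,-0.0756)
member 8 (4-5): L=6.9848, (cx,cy)=(0.3077,0.9515)
solve A·x = −loads:
  F[0-1] = +1828.8954 N (tension)
  F[0-2] = +335.9772 N (tension)
  F[1-2] = -1829.5405 N (compression)
  F[1-3] = +917.8044 N (tension)
  F[2-3] = +1880.1315 N (tension)
  F[2-4] = -611.3236 N (compression)
  F[3-4] = -1938.0653 N (compression)
  F[3-5] = +1916.8946 N (tension)
  F[4-5] = -3358.4324 N (compression)
  Rx@0 = -878.1300 N
  Ry@0 = -1746.6908 N
  Ry@4 = +5087.1008 N

-1829.540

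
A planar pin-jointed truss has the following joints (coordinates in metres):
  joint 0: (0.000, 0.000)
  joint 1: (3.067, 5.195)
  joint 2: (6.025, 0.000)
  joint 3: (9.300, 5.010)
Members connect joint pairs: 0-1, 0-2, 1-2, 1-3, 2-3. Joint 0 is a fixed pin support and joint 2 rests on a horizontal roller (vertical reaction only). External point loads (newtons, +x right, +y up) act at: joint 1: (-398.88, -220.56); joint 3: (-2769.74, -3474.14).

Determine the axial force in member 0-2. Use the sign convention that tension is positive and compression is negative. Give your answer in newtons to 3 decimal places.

N=4 nodes, M=5 members, R=3 reactions → 2N=8, M+R=8
member 0 (0-1): L=6.0328, (cx,cy)=(0.5084,0.8611)
member 1 (0-2): L=6.0250, (cx,cy)=(1.0000,0.0000)
member 2 (1-2): L=5.9781, (cx,cy)=(0.4948,-0.8690)
member 3 (1-3): L=6.2357, (cx,cy)=(0.9996,-0.0297)
member 4 (2-3): L=5.9855, (cx,cy)=(0.5472,0.8370)
solve A·x = −loads:
  F[0-1] = -1006.7252 N (compression)
  F[0-2] = -2656.8124 N (compression)
  F[1-2] = +760.5025 N (tension)
  F[1-3] = -489.4437 N (compression)
  F[2-3] = -4167.9116 N (compression)
  Rx@0 = +3168.6200 N
  Ry@0 = +866.9190 N
  Ry@2 = +2827.7810 N

-2656.812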